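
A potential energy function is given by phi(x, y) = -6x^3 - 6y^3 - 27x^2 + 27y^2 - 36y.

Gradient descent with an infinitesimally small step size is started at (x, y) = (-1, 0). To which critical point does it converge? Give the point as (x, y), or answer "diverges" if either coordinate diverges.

phi is separable, so gradient descent decouples: x follows -∂phi/∂x, y follows -∂phi/∂y.
∂phi/∂x = -18x(x + 3); at x=-1 this is 36, so x decreases.
∂phi/∂y = -18(y - 2)(y - 1); at y=0 this is -36, so y increases.
x converges to its nearest critical value -3 (a local min of the x-part); y converges to 1. The iterate converges to (-3, 1).

(-3, 1)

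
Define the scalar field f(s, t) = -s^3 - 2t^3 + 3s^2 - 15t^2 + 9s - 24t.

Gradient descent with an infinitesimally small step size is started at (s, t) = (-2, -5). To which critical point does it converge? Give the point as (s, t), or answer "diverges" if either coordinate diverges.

f is separable, so gradient descent decouples: s follows -∂f/∂s, t follows -∂f/∂t.
∂f/∂s = -3(s - 3)(s + 1); at s=-2 this is -15, so s increases.
∂f/∂t = -6(t + 1)(t + 4); at t=-5 this is -24, so t increases.
s converges to its nearest critical value -1 (a local min of the s-part); t converges to -4. The iterate converges to (-1, -4).

(-1, -4)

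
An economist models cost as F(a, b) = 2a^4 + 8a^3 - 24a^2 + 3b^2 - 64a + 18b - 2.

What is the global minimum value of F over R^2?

-157

F(a,b) separates as P(a) + Q(b) − 2, so its minimum is min P + min Q − 2.
P'(a) = 8(a - 2)(a + 1)(a + 4) vanishes at a ∈ {-4, -1, 2}; Q'(b) = 6b + 18 vanishes at b ∈ {-3}.
Local minima of P (where P''>0): P(-4)=-128, P(2)=-128. Local minima of Q: Q(-3)=-27.
So the global minimum of F is P(-4) + Q(-3) − 2 = -128 − 27 − 2 = -157, attained at (-4, -3).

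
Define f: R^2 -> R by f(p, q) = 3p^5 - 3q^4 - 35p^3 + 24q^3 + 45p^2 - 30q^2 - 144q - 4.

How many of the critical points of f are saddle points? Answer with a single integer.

f separates as a function of p plus a function of q, so ∇f=0 decouples.
∂f/∂p = 15p(p - 2)(p - 1)(p + 3) = 0 at p ∈ {-3, 0, 1, 2}; ∂f/∂q = -12(q - 4)(q - 3)(q + 1) = 0 at q ∈ {-1, 3, 4}.
The Hessian is diagonal: diag(f_pp, f_qq). Second derivatives: f_pp(-3)=-900, f_pp(0)=90, f_pp(1)=-60, f_pp(2)=150; f_qq(-1)=-240, f_qq(3)=48, f_qq(4)=-60.
Saddle points occur where the two diagonal entries have opposite signs: (-3, 3), (0, -1), (0, 4), (1, 3), (2, -1), (2, 4). Count: 6.

6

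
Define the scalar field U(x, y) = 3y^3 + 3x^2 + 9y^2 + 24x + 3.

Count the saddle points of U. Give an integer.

U separates as a function of x plus a function of y, so ∇U=0 decouples.
∂U/∂x = 6(x + 4) = 0 at x ∈ {-4}; ∂U/∂y = 9y(y + 2) = 0 at y ∈ {-2, 0}.
The Hessian is diagonal: diag(U_xx, U_yy). Second derivatives: U_xx(-4)=6; U_yy(-2)=-18, U_yy(0)=18.
Saddle points occur where the two diagonal entries have opposite signs: (-4, -2). Count: 1.

1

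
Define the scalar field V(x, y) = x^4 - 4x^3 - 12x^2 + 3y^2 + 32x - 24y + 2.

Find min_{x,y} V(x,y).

-110

V(x,y) separates as P(x) + Q(y) + 2, so its minimum is min P + min Q + 2.
P'(x) = 4(x - 4)(x - 1)(x + 2) vanishes at x ∈ {-2, 1, 4}; Q'(y) = 6y - 24 vanishes at y ∈ {4}.
Local minima of P (where P''>0): P(-2)=-64, P(4)=-64. Local minima of Q: Q(4)=-48.
So the global minimum of V is P(-2) + Q(4) + 2 = -64 − 48 + 2 = -110, attained at (-2, 4).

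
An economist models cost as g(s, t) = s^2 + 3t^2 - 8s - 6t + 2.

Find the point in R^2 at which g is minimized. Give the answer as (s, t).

g(s,t) separates as P(s) + Q(t) + 2, so its minimum is min P + min Q + 2.
P'(s) = 2s - 8 vanishes at s ∈ {4}; Q'(t) = 6(t - 1) vanishes at t ∈ {1}.
Local minima of P (where P''>0): P(4)=-16. Local minima of Q: Q(1)=-3.
So the global minimum of g is P(4) + Q(1) + 2 = -16 − 3 + 2 = -17, attained at (4, 1).

(4, 1)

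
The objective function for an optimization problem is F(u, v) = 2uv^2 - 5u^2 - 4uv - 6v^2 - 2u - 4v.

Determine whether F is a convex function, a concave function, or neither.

neither

The term 2uv^2 is cubic, so the Hessian is not constant.
∂²F/∂v² = 4u - 12, which takes both signs as u varies (negative for sufficiently negative u). A diagonal entry of the Hessian changing sign means the Hessian is neither positive- nor negative-semidefinite on all of R^2.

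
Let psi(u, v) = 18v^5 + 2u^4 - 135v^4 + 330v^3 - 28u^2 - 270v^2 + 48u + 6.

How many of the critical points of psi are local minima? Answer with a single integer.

psi separates as a function of u plus a function of v, so ∇psi=0 decouples.
∂psi/∂u = 8(u - 2)(u - 1)(u + 3) = 0 at u ∈ {-3, 1, 2}; ∂psi/∂v = 90v(v - 3)(v - 2)(v - 1) = 0 at v ∈ {0, 1, 2, 3}.
The Hessian is diagonal: diag(psi_uu, psi_vv). Second derivatives: psi_uu(-3)=160, psi_uu(1)=-32, psi_uu(2)=40; psi_vv(0)=-540, psi_vv(1)=180, psi_vv(2)=-180, psi_vv(3)=540.
Local minima occur where both diagonal entries positive: (-3, 1), (-3, 3), (2, 1), (2, 3). Count: 4.

4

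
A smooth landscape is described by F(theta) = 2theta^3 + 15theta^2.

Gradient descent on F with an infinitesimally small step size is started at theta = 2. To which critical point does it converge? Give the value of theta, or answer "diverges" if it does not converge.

F'(theta) = 6theta(theta + 5), so F'(2) = 84.
Gradient descent moves in the -F' direction, i.e. theta is decreasing.
The nearest critical point in that direction is theta = 0, where F'' = 30 > 0 (a local minimum). The iterate converges there.

0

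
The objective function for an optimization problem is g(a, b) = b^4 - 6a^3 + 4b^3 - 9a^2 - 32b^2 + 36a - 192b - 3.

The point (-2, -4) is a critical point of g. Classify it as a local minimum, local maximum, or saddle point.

local minimum

The mixed partial ∂²g/∂a∂b is 0, so the Hessian at any point is diag(g_aa, g_bb) = diag(-18(2a + 1), 4(3b^2 + 6b - 16)).
At (-2, -4): H = diag(54, 32).
Both eigenvalues are positive, so H is positive definite: a local minimum.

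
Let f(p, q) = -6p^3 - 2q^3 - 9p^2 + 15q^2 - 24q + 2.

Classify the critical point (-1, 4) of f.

The mixed partial ∂²f/∂p∂q is 0, so the Hessian at any point is diag(f_pp, f_qq) = diag(-18(2p + 1), 6(-2q + 5)).
At (-1, 4): H = diag(18, -18).
The eigenvalues have opposite signs, so H is indefinite: a saddle point.

saddle point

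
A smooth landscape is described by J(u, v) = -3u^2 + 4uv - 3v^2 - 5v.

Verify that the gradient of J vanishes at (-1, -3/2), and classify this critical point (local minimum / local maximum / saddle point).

local maximum

∇J = (-6u + 4v, 4u - 6v - 5); substituting (-1, -3/2) gives ∇J = (0, 0), so (-1, -3/2) is indeed a critical point.
The Hessian of J is constant: H = [[-6, 4], [4, -6]].
det(H) = (-6)·(-6) − 4² = 20.
det(H) > 0 and tr(H) = -12 < 0, so H is negative definite and the point is a local maximum.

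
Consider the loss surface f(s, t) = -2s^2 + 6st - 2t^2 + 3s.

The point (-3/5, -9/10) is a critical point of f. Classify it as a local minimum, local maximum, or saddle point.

The Hessian of f is constant: H = [[-4, 6], [6, -4]].
det(H) = (-4)·(-4) − 6² = -20.
Since det(H) < 0, H is indefinite and the critical point is a saddle point.

saddle point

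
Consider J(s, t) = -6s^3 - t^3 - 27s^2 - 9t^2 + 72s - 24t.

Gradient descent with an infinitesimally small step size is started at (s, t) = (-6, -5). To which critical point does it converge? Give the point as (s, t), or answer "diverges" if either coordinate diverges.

J is separable, so gradient descent decouples: s follows -∂J/∂s, t follows -∂J/∂t.
∂J/∂s = -18(s - 1)(s + 4); at s=-6 this is -252, so s increases.
∂J/∂t = -3(t + 2)(t + 4); at t=-5 this is -9, so t increases.
s converges to its nearest critical value -4 (a local min of the s-part); t converges to -4. The iterate converges to (-4, -4).

(-4, -4)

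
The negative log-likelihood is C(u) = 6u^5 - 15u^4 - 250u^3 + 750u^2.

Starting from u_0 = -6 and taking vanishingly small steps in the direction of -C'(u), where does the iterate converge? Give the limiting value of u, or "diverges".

diverges

C'(u) = 30u(u - 5)(u - 2)(u + 5), so C'(-6) = 15840.
Gradient descent moves in the -C' direction, i.e. u is decreasing.
There is no critical point below u=-6, and C' keeps the same sign, so the iterate runs off to −∞.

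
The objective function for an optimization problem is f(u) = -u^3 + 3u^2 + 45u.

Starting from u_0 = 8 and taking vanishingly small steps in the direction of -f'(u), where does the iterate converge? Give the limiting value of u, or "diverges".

diverges

f'(u) = -3(u - 5)(u + 3), so f'(8) = -99.
Gradient descent moves in the -f' direction, i.e. u is increasing.
There is no critical point above u=8, and f' keeps the same sign, so the iterate runs off to +∞.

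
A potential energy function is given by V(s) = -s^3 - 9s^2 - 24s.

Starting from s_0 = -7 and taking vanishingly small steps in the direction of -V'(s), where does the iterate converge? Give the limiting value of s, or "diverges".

V'(s) = -3(s + 2)(s + 4), so V'(-7) = -45.
Gradient descent moves in the -V' direction, i.e. s is increasing.
The nearest critical point in that direction is s = -4, where V'' = 6 > 0 (a local minimum). The iterate converges there.

-4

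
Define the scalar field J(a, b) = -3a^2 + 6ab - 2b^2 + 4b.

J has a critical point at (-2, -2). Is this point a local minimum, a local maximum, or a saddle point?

saddle point

The Hessian of J is constant: H = [[-6, 6], [6, -4]].
det(H) = (-6)·(-4) − 6² = -12.
Since det(H) < 0, H is indefinite and the critical point is a saddle point.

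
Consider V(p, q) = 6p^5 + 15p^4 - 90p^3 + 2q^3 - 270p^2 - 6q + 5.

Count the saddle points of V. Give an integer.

4

V separates as a function of p plus a function of q, so ∇V=0 decouples.
∂V/∂p = 30p(p - 3)(p + 2)(p + 3) = 0 at p ∈ {-3, -2, 0, 3}; ∂V/∂q = 6(q - 1)(q + 1) = 0 at q ∈ {-1, 1}.
The Hessian is diagonal: diag(V_pp, V_qq). Second derivatives: V_pp(-3)=-540, V_pp(-2)=300, V_pp(0)=-540, V_pp(3)=2700; V_qq(-1)=-12, V_qq(1)=12.
Saddle points occur where the two diagonal entries have opposite signs: (-3, 1), (-2, -1), (0, 1), (3, -1). Count: 4.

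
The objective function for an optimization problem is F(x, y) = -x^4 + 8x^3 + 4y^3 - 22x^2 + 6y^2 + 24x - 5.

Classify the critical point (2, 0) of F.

The mixed partial ∂²F/∂x∂y is 0, so the Hessian at any point is diag(F_xx, F_yy) = diag(4(-3x^2 + 12x - 11), 12(2y + 1)).
At (2, 0): H = diag(4, 12).
Both eigenvalues are positive, so H is positive definite: a local minimum.

local minimum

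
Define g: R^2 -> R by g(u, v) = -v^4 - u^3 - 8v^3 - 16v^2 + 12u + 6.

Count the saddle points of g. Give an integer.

3

g separates as a function of u plus a function of v, so ∇g=0 decouples.
∂g/∂u = -3(u - 2)(u + 2) = 0 at u ∈ {-2, 2}; ∂g/∂v = -4v(v + 2)(v + 4) = 0 at v ∈ {-4, -2, 0}.
The Hessian is diagonal: diag(g_uu, g_vv). Second derivatives: g_uu(-2)=12, g_uu(2)=-12; g_vv(-4)=-32, g_vv(-2)=16, g_vv(0)=-32.
Saddle points occur where the two diagonal entries have opposite signs: (-2, -4), (-2, 0), (2, -2). Count: 3.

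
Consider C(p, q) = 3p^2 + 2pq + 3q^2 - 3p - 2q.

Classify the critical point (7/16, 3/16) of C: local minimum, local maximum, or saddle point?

The Hessian of C is constant: H = [[6, 2], [2, 6]].
det(H) = 6·6 − 2² = 32.
det(H) > 0 and tr(H) = 12 > 0, so H is positive definite and the point is a local minimum.

local minimum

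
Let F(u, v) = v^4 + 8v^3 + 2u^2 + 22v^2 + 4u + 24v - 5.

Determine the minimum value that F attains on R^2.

F(u,v) separates as P(u) + Q(v) − 5, so its minimum is min P + min Q − 5.
P'(u) = 4u + 4 vanishes at u ∈ {-1}; Q'(v) = 4(v + 1)(v + 2)(v + 3) vanishes at v ∈ {-3, -2, -1}.
Local minima of P (where P''>0): P(-1)=-2. Local minima of Q: Q(-3)=-9, Q(-1)=-9.
So the global minimum of F is P(-1) + Q(-3) − 5 = -2 − 9 − 5 = -16, attained at (-1, -3).

-16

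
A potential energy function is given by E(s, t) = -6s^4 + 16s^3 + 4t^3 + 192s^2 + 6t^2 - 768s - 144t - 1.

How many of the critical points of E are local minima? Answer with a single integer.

1

E separates as a function of s plus a function of t, so ∇E=0 decouples.
∂E/∂s = -24(s - 4)(s - 2)(s + 4) = 0 at s ∈ {-4, 2, 4}; ∂E/∂t = 12(t - 3)(t + 4) = 0 at t ∈ {-4, 3}.
The Hessian is diagonal: diag(E_ss, E_tt). Second derivatives: E_ss(-4)=-1152, E_ss(2)=288, E_ss(4)=-384; E_tt(-4)=-84, E_tt(3)=84.
Local minima occur where both diagonal entries positive: (2, 3). Count: 1.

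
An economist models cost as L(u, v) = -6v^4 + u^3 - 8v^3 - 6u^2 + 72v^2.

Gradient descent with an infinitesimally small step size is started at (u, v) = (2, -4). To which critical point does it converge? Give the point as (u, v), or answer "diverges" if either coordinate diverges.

diverges

L is separable, so gradient descent decouples: u follows -∂L/∂u, v follows -∂L/∂v.
∂L/∂u = 3u(u - 4); at u=2 this is -12, so u increases.
∂L/∂v = -24v(v - 2)(v + 3); at v=-4 this is 576, so v decreases.
The v-coordinate has no critical point in that direction and runs off to infinity.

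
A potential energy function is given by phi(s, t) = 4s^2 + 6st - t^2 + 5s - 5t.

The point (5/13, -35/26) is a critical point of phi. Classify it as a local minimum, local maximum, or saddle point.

The Hessian of phi is constant: H = [[8, 6], [6, -2]].
det(H) = 8·(-2) − 6² = -52.
Since det(H) < 0, H is indefinite and the critical point is a saddle point.

saddle point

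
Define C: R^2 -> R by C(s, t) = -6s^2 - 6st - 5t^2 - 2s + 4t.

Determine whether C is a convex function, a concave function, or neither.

concave

C is quadratic, so its Hessian is the constant matrix H = [[-12, -6], [-6, -10]].
det(H) = 84, tr(H) = -22.
det(H) > 0 and tr(H) < 0, so H is negative definite everywhere: concave.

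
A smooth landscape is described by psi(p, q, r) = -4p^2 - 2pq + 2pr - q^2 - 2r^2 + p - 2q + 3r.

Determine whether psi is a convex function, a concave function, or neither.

psi is quadratic, so its Hessian is the constant matrix H = [[-8, -2, 2], [-2, -2, 0], [2, 0, -4]].
Leading principal minors: -8, 12, -40.
Signs alternate −, +, − ⇒ H ≺ 0 ⇒ concave.

concave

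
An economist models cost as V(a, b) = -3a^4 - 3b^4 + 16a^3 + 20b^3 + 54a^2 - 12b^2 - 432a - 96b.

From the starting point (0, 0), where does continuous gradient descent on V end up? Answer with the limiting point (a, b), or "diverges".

V is separable, so gradient descent decouples: a follows -∂V/∂a, b follows -∂V/∂b.
∂V/∂a = -12(a - 4)(a - 3)(a + 3); at a=0 this is -432, so a increases.
∂V/∂b = -12(b - 4)(b - 2)(b + 1); at b=0 this is -96, so b increases.
a converges to its nearest critical value 3 (a local min of the a-part); b converges to 2. The iterate converges to (3, 2).

(3, 2)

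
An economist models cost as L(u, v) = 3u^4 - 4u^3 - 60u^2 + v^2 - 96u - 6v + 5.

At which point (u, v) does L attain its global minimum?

L(u,v) separates as P(u) + Q(v) + 5, so its minimum is min P + min Q + 5.
P'(u) = 12(u - 4)(u + 1)(u + 2) vanishes at u ∈ {-2, -1, 4}; Q'(v) = 2v - 6 vanishes at v ∈ {3}.
Local minima of P (where P''>0): P(-2)=32, P(4)=-832. Local minima of Q: Q(3)=-9.
So the global minimum of L is P(4) + Q(3) + 5 = -832 − 9 + 5 = -836, attained at (4, 3).

(4, 3)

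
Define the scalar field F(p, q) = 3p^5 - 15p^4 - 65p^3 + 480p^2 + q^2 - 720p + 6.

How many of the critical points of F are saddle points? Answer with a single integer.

F separates as a function of p plus a function of q, so ∇F=0 decouples.
∂F/∂p = 15(p - 4)(p - 3)(p - 1)(p + 4) = 0 at p ∈ {-4, 1, 3, 4}; ∂F/∂q = 2q = 0 at q ∈ {0}.
The Hessian is diagonal: diag(F_pp, F_qq). Second derivatives: F_pp(-4)=-4200, F_pp(1)=450, F_pp(3)=-210, F_pp(4)=360; F_qq(0)=2.
Saddle points occur where the two diagonal entries have opposite signs: (-4, 0), (3, 0). Count: 2.

2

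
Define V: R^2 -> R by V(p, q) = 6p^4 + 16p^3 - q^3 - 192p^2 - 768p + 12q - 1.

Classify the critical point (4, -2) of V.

The mixed partial ∂²V/∂p∂q is 0, so the Hessian at any point is diag(V_pp, V_qq) = diag(24(3p^2 + 4p - 16), -6q).
At (4, -2): H = diag(1152, 12).
Both eigenvalues are positive, so H is positive definite: a local minimum.

local minimum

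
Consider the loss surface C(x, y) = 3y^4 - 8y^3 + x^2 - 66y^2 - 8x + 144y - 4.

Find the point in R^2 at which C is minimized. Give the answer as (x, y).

C(x,y) separates as P(x) + Q(y) − 4, so its minimum is min P + min Q − 4.
P'(x) = 2x - 8 vanishes at x ∈ {4}; Q'(y) = 12(y - 4)(y - 1)(y + 3) vanishes at y ∈ {-3, 1, 4}.
Local minima of P (where P''>0): P(4)=-16. Local minima of Q: Q(-3)=-567, Q(4)=-224.
So the global minimum of C is P(4) + Q(-3) − 4 = -16 − 567 − 4 = -587, attained at (4, -3).

(4, -3)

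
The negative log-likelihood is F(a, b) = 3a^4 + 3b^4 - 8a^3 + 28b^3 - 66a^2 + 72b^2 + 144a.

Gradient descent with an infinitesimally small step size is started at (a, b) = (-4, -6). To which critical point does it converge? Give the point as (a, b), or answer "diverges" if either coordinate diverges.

(-3, -4)

F is separable, so gradient descent decouples: a follows -∂F/∂a, b follows -∂F/∂b.
∂F/∂a = 12(a - 4)(a - 1)(a + 3); at a=-4 this is -480, so a increases.
∂F/∂b = 12b(b + 3)(b + 4); at b=-6 this is -432, so b increases.
a converges to its nearest critical value -3 (a local min of the a-part); b converges to -4. The iterate converges to (-3, -4).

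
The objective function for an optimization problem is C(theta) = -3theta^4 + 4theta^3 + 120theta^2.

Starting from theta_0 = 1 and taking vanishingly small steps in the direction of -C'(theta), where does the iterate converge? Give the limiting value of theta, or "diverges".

C'(theta) = -12theta(theta - 5)(theta + 4), so C'(1) = 240.
Gradient descent moves in the -C' direction, i.e. theta is decreasing.
The nearest critical point in that direction is theta = 0, where C'' = 240 > 0 (a local minimum). The iterate converges there.

0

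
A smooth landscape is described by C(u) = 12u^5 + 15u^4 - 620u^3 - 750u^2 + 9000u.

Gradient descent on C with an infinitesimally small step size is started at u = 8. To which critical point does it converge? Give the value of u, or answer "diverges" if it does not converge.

5

C'(u) = 60(u - 5)(u - 2)(u + 3)(u + 5), so C'(8) = 154440.
Gradient descent moves in the -C' direction, i.e. u is decreasing.
The nearest critical point in that direction is u = 5, where C'' = 14400 > 0 (a local minimum). The iterate converges there.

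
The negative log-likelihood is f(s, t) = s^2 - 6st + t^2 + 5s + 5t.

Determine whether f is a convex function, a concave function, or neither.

f is quadratic, so its Hessian is the constant matrix H = [[2, -6], [-6, 2]].
det(H) = -32, tr(H) = 4.
det(H) < 0, so H is indefinite: neither convex nor concave.

neither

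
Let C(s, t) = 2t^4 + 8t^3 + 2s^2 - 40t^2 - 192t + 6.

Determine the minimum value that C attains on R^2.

-552

C(s,t) separates as P(s) + Q(t) + 6, so its minimum is min P + min Q + 6.
P'(s) = 4s vanishes at s ∈ {0}; Q'(t) = 8(t - 3)(t + 2)(t + 4) vanishes at t ∈ {-4, -2, 3}.
Local minima of P (where P''>0): P(0)=0. Local minima of Q: Q(-4)=128, Q(3)=-558.
So the global minimum of C is P(0) + Q(3) + 6 = 0 − 558 + 6 = -552, attained at (0, 3).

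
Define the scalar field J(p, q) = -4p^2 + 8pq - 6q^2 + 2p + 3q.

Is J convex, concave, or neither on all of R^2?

J is quadratic, so its Hessian is the constant matrix H = [[-8, 8], [8, -12]].
det(H) = 32, tr(H) = -20.
det(H) > 0 and tr(H) < 0, so H is negative definite everywhere: concave.

concave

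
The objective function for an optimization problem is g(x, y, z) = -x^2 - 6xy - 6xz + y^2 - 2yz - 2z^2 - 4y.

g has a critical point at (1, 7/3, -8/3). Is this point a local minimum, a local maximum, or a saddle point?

saddle point

The Hessian is constant: H = [[-2, -6, -6], [-6, 2, -2], [-6, -2, -4]].
Leading principal minors: Δ₁ = -2, Δ₂ = -40, Δ₃ = -48.
The minors fit neither the all-positive nor the alternating-sign pattern, so H is indefinite: a saddle point.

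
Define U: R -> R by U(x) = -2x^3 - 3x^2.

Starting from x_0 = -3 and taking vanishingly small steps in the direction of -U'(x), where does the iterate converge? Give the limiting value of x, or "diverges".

-1

U'(x) = -6x(x + 1), so U'(-3) = -36.
Gradient descent moves in the -U' direction, i.e. x is increasing.
The nearest critical point in that direction is x = -1, where U'' = 6 > 0 (a local minimum). The iterate converges there.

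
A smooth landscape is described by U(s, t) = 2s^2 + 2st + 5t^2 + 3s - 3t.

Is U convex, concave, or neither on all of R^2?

convex

U is quadratic, so its Hessian is the constant matrix H = [[4, 2], [2, 10]].
det(H) = 36, tr(H) = 14.
det(H) > 0 and tr(H) > 0, so H is positive definite everywhere: convex.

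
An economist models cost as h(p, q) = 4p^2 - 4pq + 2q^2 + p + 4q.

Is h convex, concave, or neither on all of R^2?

convex

h is quadratic, so its Hessian is the constant matrix H = [[8, -4], [-4, 4]].
det(H) = 16, tr(H) = 12.
det(H) > 0 and tr(H) > 0, so H is positive definite everywhere: convex.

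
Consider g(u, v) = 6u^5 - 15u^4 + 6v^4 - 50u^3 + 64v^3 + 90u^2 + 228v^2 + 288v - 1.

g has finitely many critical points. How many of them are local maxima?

g separates as a function of u plus a function of v, so ∇g=0 decouples.
∂g/∂u = 30u(u - 3)(u - 1)(u + 2) = 0 at u ∈ {-2, 0, 1, 3}; ∂g/∂v = 24(v + 1)(v + 3)(v + 4) = 0 at v ∈ {-4, -3, -1}.
The Hessian is diagonal: diag(g_uu, g_vv). Second derivatives: g_uu(-2)=-900, g_uu(0)=180, g_uu(1)=-180, g_uu(3)=900; g_vv(-4)=72, g_vv(-3)=-48, g_vv(-1)=144.
Local maxima occur where both diagonal entries negative: (-2, -3), (1, -3). Count: 2.

2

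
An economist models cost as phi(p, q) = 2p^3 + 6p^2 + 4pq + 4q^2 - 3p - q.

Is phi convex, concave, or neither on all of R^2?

neither

The term 2p^3 is cubic, so the Hessian is not constant.
∂²phi/∂p² = 12p + 12, which takes both signs as p varies (negative for sufficiently negative p). A diagonal entry of the Hessian changing sign means the Hessian is neither positive- nor negative-semidefinite on all of R^2.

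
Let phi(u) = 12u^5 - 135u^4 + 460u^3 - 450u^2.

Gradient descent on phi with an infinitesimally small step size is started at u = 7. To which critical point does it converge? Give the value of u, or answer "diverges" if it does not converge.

phi'(u) = 60u(u - 5)(u - 3)(u - 1), so phi'(7) = 20160.
Gradient descent moves in the -phi' direction, i.e. u is decreasing.
The nearest critical point in that direction is u = 5, where phi'' = 2400 > 0 (a local minimum). The iterate converges there.

5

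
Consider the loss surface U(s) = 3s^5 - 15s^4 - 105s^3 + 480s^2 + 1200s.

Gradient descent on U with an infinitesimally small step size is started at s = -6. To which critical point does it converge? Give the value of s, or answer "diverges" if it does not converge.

diverges

U'(s) = 15(s - 5)(s - 4)(s + 1)(s + 4), so U'(-6) = 16500.
Gradient descent moves in the -U' direction, i.e. s is decreasing.
There is no critical point below s=-6, and U' keeps the same sign, so the iterate runs off to −∞.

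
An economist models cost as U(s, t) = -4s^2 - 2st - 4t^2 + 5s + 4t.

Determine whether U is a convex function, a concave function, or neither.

U is quadratic, so its Hessian is the constant matrix H = [[-8, -2], [-2, -8]].
det(H) = 60, tr(H) = -16.
det(H) > 0 and tr(H) < 0, so H is negative definite everywhere: concave.

concave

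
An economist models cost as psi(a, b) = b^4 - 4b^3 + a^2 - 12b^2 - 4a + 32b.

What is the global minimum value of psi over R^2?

-68

psi(a,b) separates as P(a) + Q(b), so its minimum is min P + min Q.
P'(a) = 2a - 4 vanishes at a ∈ {2}; Q'(b) = 4(b - 4)(b - 1)(b + 2) vanishes at b ∈ {-2, 1, 4}.
Local minima of P (where P''>0): P(2)=-4. Local minima of Q: Q(-2)=-64, Q(4)=-64.
So the global minimum of psi is P(2) + Q(-2) = -4 − 64 = -68, attained at (2, -2).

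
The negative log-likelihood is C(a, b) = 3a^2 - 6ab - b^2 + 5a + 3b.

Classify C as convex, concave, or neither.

neither

C is quadratic, so its Hessian is the constant matrix H = [[6, -6], [-6, -2]].
det(H) = -48, tr(H) = 4.
det(H) < 0, so H is indefinite: neither convex nor concave.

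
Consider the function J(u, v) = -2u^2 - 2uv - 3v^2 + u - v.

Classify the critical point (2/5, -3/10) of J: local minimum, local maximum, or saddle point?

The Hessian of J is constant: H = [[-4, -2], [-2, -6]].
det(H) = (-4)·(-6) − (-2)² = 20.
det(H) > 0 and tr(H) = -10 < 0, so H is negative definite and the point is a local maximum.

local maximum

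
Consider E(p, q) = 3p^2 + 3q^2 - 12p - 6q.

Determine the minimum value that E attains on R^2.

-15

E(p,q) separates as A(p) + B(q), so its minimum is min A + min B.
A'(p) = 6p - 12 vanishes at p ∈ {2}; B'(q) = 6q - 6 vanishes at q ∈ {1}.
Local minima of A (where A''>0): A(2)=-12. Local minima of B: B(1)=-3.
So the global minimum of E is A(2) + B(1) = -12 − 3 = -15, attained at (2, 1).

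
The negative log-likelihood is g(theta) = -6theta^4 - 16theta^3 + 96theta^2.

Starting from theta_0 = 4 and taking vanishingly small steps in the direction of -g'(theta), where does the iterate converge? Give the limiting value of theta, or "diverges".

diverges

g'(theta) = -24theta(theta - 2)(theta + 4), so g'(4) = -1536.
Gradient descent moves in the -g' direction, i.e. theta is increasing.
There is no critical point above theta=4, and g' keeps the same sign, so the iterate runs off to +∞.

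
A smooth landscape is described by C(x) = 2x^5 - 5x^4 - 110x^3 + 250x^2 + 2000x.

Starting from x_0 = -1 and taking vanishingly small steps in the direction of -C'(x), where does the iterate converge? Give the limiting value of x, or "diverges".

-2

C'(x) = 10(x - 5)(x - 4)(x + 2)(x + 5), so C'(-1) = 1200.
Gradient descent moves in the -C' direction, i.e. x is decreasing.
The nearest critical point in that direction is x = -2, where C'' = 1260 > 0 (a local minimum). The iterate converges there.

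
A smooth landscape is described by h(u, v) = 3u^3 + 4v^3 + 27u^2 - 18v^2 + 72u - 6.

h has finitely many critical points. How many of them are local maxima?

1

h separates as a function of u plus a function of v, so ∇h=0 decouples.
∂h/∂u = 9(u + 2)(u + 4) = 0 at u ∈ {-4, -2}; ∂h/∂v = 12v(v - 3) = 0 at v ∈ {0, 3}.
The Hessian is diagonal: diag(h_uu, h_vv). Second derivatives: h_uu(-4)=-18, h_uu(-2)=18; h_vv(0)=-36, h_vv(3)=36.
Local maxima occur where both diagonal entries negative: (-4, 0). Count: 1.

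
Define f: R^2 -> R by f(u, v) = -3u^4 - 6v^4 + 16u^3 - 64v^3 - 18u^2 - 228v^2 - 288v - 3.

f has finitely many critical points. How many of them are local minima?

f separates as a function of u plus a function of v, so ∇f=0 decouples.
∂f/∂u = -12u(u - 3)(u - 1) = 0 at u ∈ {0, 1, 3}; ∂f/∂v = -24(v + 1)(v + 3)(v + 4) = 0 at v ∈ {-4, -3, -1}.
The Hessian is diagonal: diag(f_uu, f_vv). Second derivatives: f_uu(0)=-36, f_uu(1)=24, f_uu(3)=-72; f_vv(-4)=-72, f_vv(-3)=48, f_vv(-1)=-144.
Local minima occur where both diagonal entries positive: (1, -3). Count: 1.

1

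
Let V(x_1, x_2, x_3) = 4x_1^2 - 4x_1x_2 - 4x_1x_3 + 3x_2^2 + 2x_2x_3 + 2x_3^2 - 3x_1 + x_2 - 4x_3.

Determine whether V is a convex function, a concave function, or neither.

convex

V is quadratic, so its Hessian is the constant matrix H = [[8, -4, -4], [-4, 6, 2], [-4, 2, 4]].
Leading principal minors: 8, 32, 64.
All positive ⇒ H ≻ 0 ⇒ convex.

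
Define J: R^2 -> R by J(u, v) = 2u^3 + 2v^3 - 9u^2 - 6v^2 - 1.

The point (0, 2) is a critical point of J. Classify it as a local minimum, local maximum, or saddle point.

saddle point

The mixed partial ∂²J/∂u∂v is 0, so the Hessian at any point is diag(J_uu, J_vv) = diag(6(2u - 3), 12(v - 1)).
At (0, 2): H = diag(-18, 12).
The eigenvalues have opposite signs, so H is indefinite: a saddle point.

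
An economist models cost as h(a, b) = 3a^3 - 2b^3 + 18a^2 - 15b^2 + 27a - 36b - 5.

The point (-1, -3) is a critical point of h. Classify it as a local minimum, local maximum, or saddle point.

local minimum

The mixed partial ∂²h/∂a∂b is 0, so the Hessian at any point is diag(h_aa, h_bb) = diag(18(a + 2), -6(2b + 5)).
At (-1, -3): H = diag(18, 6).
Both eigenvalues are positive, so H is positive definite: a local minimum.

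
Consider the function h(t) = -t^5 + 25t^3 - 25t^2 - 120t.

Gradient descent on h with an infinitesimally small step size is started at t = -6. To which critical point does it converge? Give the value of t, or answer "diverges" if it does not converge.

-4

h'(t) = -5(t - 3)(t - 2)(t + 1)(t + 4), so h'(-6) = -3600.
Gradient descent moves in the -h' direction, i.e. t is increasing.
The nearest critical point in that direction is t = -4, where h'' = 630 > 0 (a local minimum). The iterate converges there.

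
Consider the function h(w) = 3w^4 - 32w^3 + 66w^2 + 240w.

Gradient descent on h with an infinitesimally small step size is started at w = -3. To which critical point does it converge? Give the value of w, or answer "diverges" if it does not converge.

-1

h'(w) = 12(w - 5)(w - 4)(w + 1), so h'(-3) = -1344.
Gradient descent moves in the -h' direction, i.e. w is increasing.
The nearest critical point in that direction is w = -1, where h'' = 360 > 0 (a local minimum). The iterate converges there.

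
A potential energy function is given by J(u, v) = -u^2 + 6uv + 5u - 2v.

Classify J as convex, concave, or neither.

neither

J is quadratic, so its Hessian is the constant matrix H = [[-2, 6], [6, 0]].
det(H) = -36, tr(H) = -2.
det(H) < 0, so H is indefinite: neither convex nor concave.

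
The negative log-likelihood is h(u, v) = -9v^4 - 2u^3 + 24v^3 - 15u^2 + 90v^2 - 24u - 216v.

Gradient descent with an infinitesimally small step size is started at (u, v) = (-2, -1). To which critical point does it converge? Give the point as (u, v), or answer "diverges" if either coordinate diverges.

h is separable, so gradient descent decouples: u follows -∂h/∂u, v follows -∂h/∂v.
∂h/∂u = -6(u + 1)(u + 4); at u=-2 this is 12, so u decreases.
∂h/∂v = -36(v - 3)(v - 1)(v + 2); at v=-1 this is -288, so v increases.
u converges to its nearest critical value -4 (a local min of the u-part); v converges to 1. The iterate converges to (-4, 1).

(-4, 1)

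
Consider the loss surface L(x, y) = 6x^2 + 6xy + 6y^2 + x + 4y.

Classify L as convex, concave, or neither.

convex

L is quadratic, so its Hessian is the constant matrix H = [[12, 6], [6, 12]].
det(H) = 108, tr(H) = 24.
det(H) > 0 and tr(H) > 0, so H is positive definite everywhere: convex.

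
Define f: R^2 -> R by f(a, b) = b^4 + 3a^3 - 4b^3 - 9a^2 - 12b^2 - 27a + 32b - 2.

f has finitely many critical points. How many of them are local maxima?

1

f separates as a function of a plus a function of b, so ∇f=0 decouples.
∂f/∂a = 9(a - 3)(a + 1) = 0 at a ∈ {-1, 3}; ∂f/∂b = 4(b - 4)(b - 1)(b + 2) = 0 at b ∈ {-2, 1, 4}.
The Hessian is diagonal: diag(f_aa, f_bb). Second derivatives: f_aa(-1)=-36, f_aa(3)=36; f_bb(-2)=72, f_bb(1)=-36, f_bb(4)=72.
Local maxima occur where both diagonal entries negative: (-1, 1). Count: 1.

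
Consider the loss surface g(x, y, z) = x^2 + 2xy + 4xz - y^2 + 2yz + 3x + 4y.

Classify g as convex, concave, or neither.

g is quadratic, so its Hessian is the constant matrix H = [[2, 2, 4], [2, -2, 2], [4, 2, 0]].
Leading principal minors: 2, -8, 56.
Neither pattern holds ⇒ H is indefinite ⇒ neither convex nor concave.

neither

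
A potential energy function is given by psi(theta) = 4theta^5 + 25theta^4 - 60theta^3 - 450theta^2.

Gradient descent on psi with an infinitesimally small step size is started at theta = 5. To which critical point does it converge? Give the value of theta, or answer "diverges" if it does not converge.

3

psi'(theta) = 20theta(theta - 3)(theta + 3)(theta + 5), so psi'(5) = 16000.
Gradient descent moves in the -psi' direction, i.e. theta is decreasing.
The nearest critical point in that direction is theta = 3, where psi'' = 2880 > 0 (a local minimum). The iterate converges there.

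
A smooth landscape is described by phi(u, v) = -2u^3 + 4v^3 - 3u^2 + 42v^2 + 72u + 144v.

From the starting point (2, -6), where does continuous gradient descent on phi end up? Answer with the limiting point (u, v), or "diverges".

phi is separable, so gradient descent decouples: u follows -∂phi/∂u, v follows -∂phi/∂v.
∂phi/∂u = -6(u - 3)(u + 4); at u=2 this is 36, so u decreases.
∂phi/∂v = 12(v + 3)(v + 4); at v=-6 this is 72, so v decreases.
The v-coordinate has no critical point in that direction and runs off to infinity.

diverges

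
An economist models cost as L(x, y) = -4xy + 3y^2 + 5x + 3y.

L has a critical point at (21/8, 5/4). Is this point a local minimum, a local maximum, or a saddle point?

The Hessian of L is constant: H = [[0, -4], [-4, 6]].
det(H) = 0·6 − (-4)² = -16.
Since det(H) < 0, H is indefinite and the critical point is a saddle point.

saddle point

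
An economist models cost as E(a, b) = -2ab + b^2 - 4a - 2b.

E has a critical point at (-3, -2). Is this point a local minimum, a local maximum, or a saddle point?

The Hessian of E is constant: H = [[0, -2], [-2, 2]].
det(H) = 0·2 − (-2)² = -4.
Since det(H) < 0, H is indefinite and the critical point is a saddle point.

saddle point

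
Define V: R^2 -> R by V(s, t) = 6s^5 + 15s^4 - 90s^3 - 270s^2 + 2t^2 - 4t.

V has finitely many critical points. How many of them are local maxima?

V separates as a function of s plus a function of t, so ∇V=0 decouples.
∂V/∂s = 30s(s - 3)(s + 2)(s + 3) = 0 at s ∈ {-3, -2, 0, 3}; ∂V/∂t = 4(t - 1) = 0 at t ∈ {1}.
The Hessian is diagonal: diag(V_ss, V_tt). Second derivatives: V_ss(-3)=-540, V_ss(-2)=300, V_ss(0)=-540, V_ss(3)=2700; V_tt(1)=4.
Local maxima occur where both diagonal entries negative: none. Count: 0.

0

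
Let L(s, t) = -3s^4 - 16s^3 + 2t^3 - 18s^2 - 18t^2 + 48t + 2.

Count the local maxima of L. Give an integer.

L separates as a function of s plus a function of t, so ∇L=0 decouples.
∂L/∂s = -12s(s + 1)(s + 3) = 0 at s ∈ {-3, -1, 0}; ∂L/∂t = 6(t - 4)(t - 2) = 0 at t ∈ {2, 4}.
The Hessian is diagonal: diag(L_ss, L_tt). Second derivatives: L_ss(-3)=-72, L_ss(-1)=24, L_ss(0)=-36; L_tt(2)=-12, L_tt(4)=12.
Local maxima occur where both diagonal entries negative: (-3, 2), (0, 2). Count: 2.

2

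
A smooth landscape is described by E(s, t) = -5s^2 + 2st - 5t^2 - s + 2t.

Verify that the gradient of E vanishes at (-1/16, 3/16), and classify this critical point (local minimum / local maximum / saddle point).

local maximum

∇E = (-10s + 2t - 1, 2s - 10t + 2); substituting (-1/16, 3/16) gives ∇E = (0, 0), so (-1/16, 3/16) is indeed a critical point.
The Hessian of E is constant: H = [[-10, 2], [2, -10]].
det(H) = (-10)·(-10) − 2² = 96.
det(H) > 0 and tr(H) = -20 < 0, so H is negative definite and the point is a local maximum.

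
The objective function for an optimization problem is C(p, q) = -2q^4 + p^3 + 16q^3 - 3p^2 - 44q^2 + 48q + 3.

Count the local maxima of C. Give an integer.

C separates as a function of p plus a function of q, so ∇C=0 decouples.
∂C/∂p = 3p(p - 2) = 0 at p ∈ {0, 2}; ∂C/∂q = -8(q - 3)(q - 2)(q - 1) = 0 at q ∈ {1, 2, 3}.
The Hessian is diagonal: diag(C_pp, C_qq). Second derivatives: C_pp(0)=-6, C_pp(2)=6; C_qq(1)=-16, C_qq(2)=8, C_qq(3)=-16.
Local maxima occur where both diagonal entries negative: (0, 1), (0, 3). Count: 2.

2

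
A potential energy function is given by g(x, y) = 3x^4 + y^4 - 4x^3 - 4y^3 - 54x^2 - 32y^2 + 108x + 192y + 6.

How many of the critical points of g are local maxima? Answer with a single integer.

g separates as a function of x plus a function of y, so ∇g=0 decouples.
∂g/∂x = 12(x - 3)(x - 1)(x + 3) = 0 at x ∈ {-3, 1, 3}; ∂g/∂y = 4(y - 4)(y - 3)(y + 4) = 0 at y ∈ {-4, 3, 4}.
The Hessian is diagonal: diag(g_xx, g_yy). Second derivatives: g_xx(-3)=288, g_xx(1)=-96, g_xx(3)=144; g_yy(-4)=224, g_yy(3)=-28, g_yy(4)=32.
Local maxima occur where both diagonal entries negative: (1, 3). Count: 1.

1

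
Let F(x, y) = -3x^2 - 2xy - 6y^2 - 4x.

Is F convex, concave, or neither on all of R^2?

F is quadratic, so its Hessian is the constant matrix H = [[-6, -2], [-2, -12]].
det(H) = 68, tr(H) = -18.
det(H) > 0 and tr(H) < 0, so H is negative definite everywhere: concave.

concave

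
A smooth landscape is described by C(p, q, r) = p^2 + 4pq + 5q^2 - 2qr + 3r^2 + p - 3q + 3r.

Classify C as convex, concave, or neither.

convex

C is quadratic, so its Hessian is the constant matrix H = [[2, 4, 0], [4, 10, -2], [0, -2, 6]].
Leading principal minors: 2, 4, 16.
All positive ⇒ H ≻ 0 ⇒ convex.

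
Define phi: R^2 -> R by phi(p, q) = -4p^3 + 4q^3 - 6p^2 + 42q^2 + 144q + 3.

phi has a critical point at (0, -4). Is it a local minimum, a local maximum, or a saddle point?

The mixed partial ∂²phi/∂p∂q is 0, so the Hessian at any point is diag(phi_pp, phi_qq) = diag(-12(2p + 1), 12(2q + 7)).
At (0, -4): H = diag(-12, -12).
Both eigenvalues are negative, so H is negative definite: a local maximum.

local maximum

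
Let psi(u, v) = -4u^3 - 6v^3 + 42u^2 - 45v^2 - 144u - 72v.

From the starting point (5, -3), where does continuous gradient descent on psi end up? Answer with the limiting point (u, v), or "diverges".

diverges

psi is separable, so gradient descent decouples: u follows -∂psi/∂u, v follows -∂psi/∂v.
∂psi/∂u = -12(u - 4)(u - 3); at u=5 this is -24, so u increases.
∂psi/∂v = -18(v + 1)(v + 4); at v=-3 this is 36, so v decreases.
The u-coordinate has no critical point in that direction and runs off to infinity.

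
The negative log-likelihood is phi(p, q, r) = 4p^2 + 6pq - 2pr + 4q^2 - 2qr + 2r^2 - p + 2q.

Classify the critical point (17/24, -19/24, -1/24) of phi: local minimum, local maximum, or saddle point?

local minimum

The Hessian is constant: H = [[8, 6, -2], [6, 8, -2], [-2, -2, 4]].
Leading principal minors: Δ₁ = 8, Δ₂ = 28, Δ₃ = 96.
All leading minors are positive, so H is positive definite: a local minimum.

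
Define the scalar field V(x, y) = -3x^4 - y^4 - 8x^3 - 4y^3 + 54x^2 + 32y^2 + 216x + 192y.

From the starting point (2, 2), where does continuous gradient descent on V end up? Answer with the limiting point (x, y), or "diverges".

(-2, -3)

V is separable, so gradient descent decouples: x follows -∂V/∂x, y follows -∂V/∂y.
∂V/∂x = -12(x - 3)(x + 2)(x + 3); at x=2 this is 240, so x decreases.
∂V/∂y = -4(y - 4)(y + 3)(y + 4); at y=2 this is 240, so y decreases.
x converges to its nearest critical value -2 (a local min of the x-part); y converges to -3. The iterate converges to (-2, -3).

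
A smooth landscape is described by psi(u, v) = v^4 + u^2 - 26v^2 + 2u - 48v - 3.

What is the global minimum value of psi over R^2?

-356

psi(u,v) separates as P(u) + Q(v) − 3, so its minimum is min P + min Q − 3.
P'(u) = 2u + 2 vanishes at u ∈ {-1}; Q'(v) = 4(v - 4)(v + 1)(v + 3) vanishes at v ∈ {-3, -1, 4}.
Local minima of P (where P''>0): P(-1)=-1. Local minima of Q: Q(-3)=-9, Q(4)=-352.
So the global minimum of psi is P(-1) + Q(4) − 3 = -1 − 352 − 3 = -356, attained at (-1, 4).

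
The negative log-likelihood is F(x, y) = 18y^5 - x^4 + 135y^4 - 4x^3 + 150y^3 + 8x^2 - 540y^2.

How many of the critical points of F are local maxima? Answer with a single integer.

4

F separates as a function of x plus a function of y, so ∇F=0 decouples.
∂F/∂x = -4x(x - 1)(x + 4) = 0 at x ∈ {-4, 0, 1}; ∂F/∂y = 90y(y - 1)(y + 3)(y + 4) = 0 at y ∈ {-4, -3, 0, 1}.
The Hessian is diagonal: diag(F_xx, F_yy). Second derivatives: F_xx(-4)=-80, F_xx(0)=16, F_xx(1)=-20; F_yy(-4)=-1800, F_yy(-3)=1080, F_yy(0)=-1080, F_yy(1)=1800.
Local maxima occur where both diagonal entries negative: (-4, -4), (-4, 0), (1, -4), (1, 0). Count: 4.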